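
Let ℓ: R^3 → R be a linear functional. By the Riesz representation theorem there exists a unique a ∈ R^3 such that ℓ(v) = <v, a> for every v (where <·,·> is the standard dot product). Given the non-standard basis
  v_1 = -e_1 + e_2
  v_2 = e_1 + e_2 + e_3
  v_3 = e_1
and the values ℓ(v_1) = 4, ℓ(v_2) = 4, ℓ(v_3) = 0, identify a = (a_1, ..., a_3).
a = (0, 4, 0)

Write a = (a_1, ..., a_3) in the standard basis. For each basis vector v_i, ℓ(v_i) = <v_i, a> is a linear equation in the a_j's. Collect the n equations into a matrix system V a = ℓ, where row i of V is v_i (expressed in the standard basis). Since V is invertible (lower-triangular with 1s on the diagonal, up to permutation), solve by back-substitution:
  V =
[[-1, 1, 0],
 [1, 1, 1],
 [1, 0, 0]]
  V a = (4, 4, 0)
Solving gives a = (0, 4, 0).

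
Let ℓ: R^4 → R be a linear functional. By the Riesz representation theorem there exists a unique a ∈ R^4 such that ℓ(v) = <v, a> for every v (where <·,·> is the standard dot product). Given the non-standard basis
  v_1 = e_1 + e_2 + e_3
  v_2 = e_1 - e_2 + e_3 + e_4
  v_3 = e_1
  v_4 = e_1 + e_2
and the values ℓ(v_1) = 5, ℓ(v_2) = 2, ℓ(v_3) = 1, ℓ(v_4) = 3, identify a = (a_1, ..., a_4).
a = (1, 2, 2, 1)

Write a = (a_1, ..., a_4) in the standard basis. For each basis vector v_i, ℓ(v_i) = <v_i, a> is a linear equation in the a_j's. Collect the n equations into a matrix system V a = ℓ, where row i of V is v_i (expressed in the standard basis). Since V is invertible (lower-triangular with 1s on the diagonal, up to permutation), solve by back-substitution:
  V =
[[1, 1, 1, 0],
 [1, -1, 1, 1],
 [1, 0, 0, 0],
 [1, 1, 0, 0]]
  V a = (5, 2, 1, 3)
Solving gives a = (1, 2, 2, 1).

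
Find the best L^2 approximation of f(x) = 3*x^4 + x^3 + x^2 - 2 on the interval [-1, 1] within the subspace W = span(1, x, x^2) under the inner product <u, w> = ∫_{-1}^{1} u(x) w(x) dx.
g(x) = 25*x^2/7 + 3*x/5 - 79/35

The best approximation g ∈ W is the orthogonal projection of f onto W. Writing g = a_0 + a_1 x + a_2 x^2, the coefficients solve the normal equations G · a = b where
  G_{ij} = <φ_i, φ_j> and b_i = <f, φ_i>, with φ_0 = 1, φ_1 = x, φ_2 = x^2.
G =
  [2, 0, 2/3]
  [0, 2/3, 0]
  [2/3, 0, 2/5],
b = (-32/15, 2/5, -8/105).
Solving gives a_0 = -79/35, a_1 = 3/5, a_2 = 25/7, so
  g(x) = 25*x^2/7 + 3*x/5 - 79/35.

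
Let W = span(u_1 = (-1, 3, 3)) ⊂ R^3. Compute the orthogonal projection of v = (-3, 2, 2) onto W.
proj_W(v) = (-15/19, 45/19, 45/19)

Set up U = [u_1 | ... | u_1] ∈ R^(3×1). The projector onto W = col(U) is P = U (U^T U)^(-1) U^T.
Compute U^T U =
  [19],
and U^T v = (15).
Solve U^T U · c = U^T v for the coefficients: c = (15/19). The projection is proj_W(v) = U c.
Check: (v - proj_W(v)) · u_1 = 0  (should be 0).
Result: proj_W(v) = (-15/19, 45/19, 45/19).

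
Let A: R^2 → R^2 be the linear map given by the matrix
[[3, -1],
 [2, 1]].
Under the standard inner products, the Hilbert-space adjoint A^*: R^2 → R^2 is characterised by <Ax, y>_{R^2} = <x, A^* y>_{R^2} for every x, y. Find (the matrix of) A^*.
A^* = A^T =
[[3, 2],
 [-1, 1]]

For real matrices with standard dot products, the defining identity <Ax, y> = <x, A^* y> gives (Ax)^T y = x^T (A^*) y, i.e. x^T A^T y = x^T (A^*) y. Since this holds for all x, y, we must have A^* = A^T. Therefore
A^* =
[[3, 2],
 [-1, 1]].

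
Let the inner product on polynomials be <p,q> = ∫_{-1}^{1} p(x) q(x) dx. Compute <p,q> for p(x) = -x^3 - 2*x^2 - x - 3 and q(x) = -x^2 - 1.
<p,q> = 152/15

Expand the product: p(x)·q(x) = x^5 + 2*x^4 + 2*x^3 + 5*x^2 + x + 3.
∫_{-1}^{1} of each monomial x^k gives [2/(k+1) if k even, 0 if k odd]. Integrating term-by-term (or equivalently evaluating the antiderivative F(x) = x^6/6 + 2*x^5/5 + x^4/2 + 5*x^3/3 + x^2/2 + 3*x at the endpoints):
  F(1) − F(−1) = 187/30 − (-39/10) = 152/15.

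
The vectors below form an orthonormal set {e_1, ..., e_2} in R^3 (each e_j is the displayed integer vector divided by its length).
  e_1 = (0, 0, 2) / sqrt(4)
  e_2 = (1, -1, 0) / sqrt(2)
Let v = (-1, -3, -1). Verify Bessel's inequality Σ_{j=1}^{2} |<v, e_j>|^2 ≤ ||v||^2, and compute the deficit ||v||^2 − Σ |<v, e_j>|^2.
Σ |<v, e_j>|^2 = 3; ||v||^2 = 11; deficit = 8

Write each e_j = u_j / sqrt(<u_j, u_j>) where u_j is the displayed integer vector. Then <v, e_j> = <v, u_j> / sqrt(<u_j, u_j>), so |<v, e_j>|^2 = <v, u_j>^2 / <u_j, u_j>.
Coefficients: <v, e_1> = -2/sqrt(4), <v, e_2> = 2/sqrt(2).
Square and sum: Σ |<v, e_j>|^2 = 3.
Compute ||v||^2 = v·v = 11.
Deficit = 11 − 3 = 8 ≥ 0, confirming Bessel's inequality. (The deficit equals ||v − Σ <v,e_j> e_j||^2, the squared distance from v to span{e_j}.)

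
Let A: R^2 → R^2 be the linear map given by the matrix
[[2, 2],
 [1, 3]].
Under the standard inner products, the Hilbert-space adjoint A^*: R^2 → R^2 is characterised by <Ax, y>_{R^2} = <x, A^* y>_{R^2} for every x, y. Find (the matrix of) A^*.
A^* = A^T =
[[2, 1],
 [2, 3]]

For real matrices with standard dot products, the defining identity <Ax, y> = <x, A^* y> gives (Ax)^T y = x^T (A^*) y, i.e. x^T A^T y = x^T (A^*) y. Since this holds for all x, y, we must have A^* = A^T. Therefore
A^* =
[[2, 1],
 [2, 3]].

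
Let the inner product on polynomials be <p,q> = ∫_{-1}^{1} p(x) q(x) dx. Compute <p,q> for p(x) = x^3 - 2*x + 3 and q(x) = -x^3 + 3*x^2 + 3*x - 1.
<p,q> = -16/7

Expand the product: p(x)·q(x) = -x^6 + 3*x^5 + 5*x^4 - 10*x^3 + 3*x^2 + 11*x - 3.
∫_{-1}^{1} of each monomial x^k gives [2/(k+1) if k even, 0 if k odd]. Integrating term-by-term (or equivalently evaluating the antiderivative F(x) = -x^7/7 + x^6/2 + x^5 - 5*x^4/2 + x^3 + 11*x^2/2 - 3*x at the endpoints):
  F(1) − F(−1) = 33/14 − (65/14) = -16/7.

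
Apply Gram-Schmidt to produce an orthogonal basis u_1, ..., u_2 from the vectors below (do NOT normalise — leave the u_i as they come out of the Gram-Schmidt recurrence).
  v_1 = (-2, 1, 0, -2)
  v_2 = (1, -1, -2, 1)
Orthogonal basis:
  u_1 = (-2, 1, 0, -2)
  u_2 = (-1/9, -4/9, -2, -1/9)

Apply the Gram-Schmidt recurrence
  u_1 = v_1
  u_i = v_i − Σ_{j<i} ((v_i · u_j) / (u_j · u_j)) · u_j.

Step by step this gives:
  u_1 = (-2, 1, 0, -2)
  u_2 = (-1/9, -4/9, -2, -1/9)

Orthogonality check:
  u_2 · u_1 = 0 (should be 0)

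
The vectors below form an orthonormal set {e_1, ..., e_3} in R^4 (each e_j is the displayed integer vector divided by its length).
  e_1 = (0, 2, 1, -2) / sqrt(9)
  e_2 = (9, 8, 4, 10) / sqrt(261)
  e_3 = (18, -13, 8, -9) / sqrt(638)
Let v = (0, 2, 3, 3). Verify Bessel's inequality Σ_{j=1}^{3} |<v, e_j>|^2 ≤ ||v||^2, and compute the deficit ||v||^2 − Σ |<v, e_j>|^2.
Σ |<v, e_j>|^2 = 315/22; ||v||^2 = 22; deficit = 169/22

Write each e_j = u_j / sqrt(<u_j, u_j>) where u_j is the displayed integer vector. Then <v, e_j> = <v, u_j> / sqrt(<u_j, u_j>), so |<v, e_j>|^2 = <v, u_j>^2 / <u_j, u_j>.
Coefficients: <v, e_1> = 1/sqrt(9), <v, e_2> = 58/sqrt(261), <v, e_3> = -29/sqrt(638).
Square and sum: Σ |<v, e_j>|^2 = 315/22.
Compute ||v||^2 = v·v = 22.
Deficit = 22 − 315/22 = 169/22 ≥ 0, confirming Bessel's inequality. (The deficit equals ||v − Σ <v,e_j> e_j||^2, the squared distance from v to span{e_j}.)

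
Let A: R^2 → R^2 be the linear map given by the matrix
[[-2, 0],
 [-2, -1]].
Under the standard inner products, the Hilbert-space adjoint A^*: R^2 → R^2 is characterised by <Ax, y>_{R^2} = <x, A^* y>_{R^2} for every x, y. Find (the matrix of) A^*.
A^* = A^T =
[[-2, -2],
 [0, -1]]

For real matrices with standard dot products, the defining identity <Ax, y> = <x, A^* y> gives (Ax)^T y = x^T (A^*) y, i.e. x^T A^T y = x^T (A^*) y. Since this holds for all x, y, we must have A^* = A^T. Therefore
A^* =
[[-2, -2],
 [0, -1]].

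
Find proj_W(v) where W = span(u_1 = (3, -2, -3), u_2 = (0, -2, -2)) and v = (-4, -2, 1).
proj_W(v) = (-81/19, -23/19, 4/19)

Set up U = [u_1 | ... | u_2] ∈ R^(3×2). The projector onto W = col(U) is P = U (U^T U)^(-1) U^T.
Compute U^T U =
  [22, 10]
  [10, 8],
and U^T v = (-11, 2).
Solve U^T U · c = U^T v for the coefficients: c = (-27/19, 77/38). The projection is proj_W(v) = U c.
Check: (v - proj_W(v)) · u_1 = 0  (should be 0).
Check: (v - proj_W(v)) · u_2 = 0  (should be 0).
Result: proj_W(v) = (-81/19, -23/19, 4/19).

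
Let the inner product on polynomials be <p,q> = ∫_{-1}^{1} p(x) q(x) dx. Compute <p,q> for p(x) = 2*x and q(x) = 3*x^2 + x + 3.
<p,q> = 4/3

Expand the product: p(x)·q(x) = 6*x^3 + 2*x^2 + 6*x.
∫_{-1}^{1} of each monomial x^k gives [2/(k+1) if k even, 0 if k odd]. Integrating term-by-term (or equivalently evaluating the antiderivative F(x) = 3*x^4/2 + 2*x^3/3 + 3*x^2 at the endpoints):
  F(1) − F(−1) = 31/6 − (23/6) = 4/3.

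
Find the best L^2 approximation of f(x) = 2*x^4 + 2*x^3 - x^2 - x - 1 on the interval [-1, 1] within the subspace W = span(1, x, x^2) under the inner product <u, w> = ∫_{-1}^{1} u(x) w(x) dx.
g(x) = 5*x^2/7 + x/5 - 41/35

The best approximation g ∈ W is the orthogonal projection of f onto W. Writing g = a_0 + a_1 x + a_2 x^2, the coefficients solve the normal equations G · a = b where
  G_{ij} = <φ_i, φ_j> and b_i = <f, φ_i>, with φ_0 = 1, φ_1 = x, φ_2 = x^2.
G =
  [2, 0, 2/3]
  [0, 2/3, 0]
  [2/3, 0, 2/5],
b = (-28/15, 2/15, -52/105).
Solving gives a_0 = -41/35, a_1 = 1/5, a_2 = 5/7, so
  g(x) = 5*x^2/7 + x/5 - 41/35.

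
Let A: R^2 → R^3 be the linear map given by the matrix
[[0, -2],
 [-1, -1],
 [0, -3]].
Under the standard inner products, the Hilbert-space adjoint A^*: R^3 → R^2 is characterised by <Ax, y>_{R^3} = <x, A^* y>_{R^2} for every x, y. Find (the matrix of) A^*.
A^* = A^T =
[[0, -1, 0],
 [-2, -1, -3]]

For real matrices with standard dot products, the defining identity <Ax, y> = <x, A^* y> gives (Ax)^T y = x^T (A^*) y, i.e. x^T A^T y = x^T (A^*) y. Since this holds for all x, y, we must have A^* = A^T. Therefore
A^* =
[[0, -1, 0],
 [-2, -1, -3]].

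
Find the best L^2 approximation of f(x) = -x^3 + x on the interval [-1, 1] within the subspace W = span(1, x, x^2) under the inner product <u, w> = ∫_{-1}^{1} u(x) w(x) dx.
g(x) = 2*x/5

The best approximation g ∈ W is the orthogonal projection of f onto W. Writing g = a_0 + a_1 x + a_2 x^2, the coefficients solve the normal equations G · a = b where
  G_{ij} = <φ_i, φ_j> and b_i = <f, φ_i>, with φ_0 = 1, φ_1 = x, φ_2 = x^2.
G =
  [2, 0, 2/3]
  [0, 2/3, 0]
  [2/3, 0, 2/5],
b = (0, 4/15, 0).
Solving gives a_0 = 0, a_1 = 2/5, a_2 = 0, so
  g(x) = 2*x/5.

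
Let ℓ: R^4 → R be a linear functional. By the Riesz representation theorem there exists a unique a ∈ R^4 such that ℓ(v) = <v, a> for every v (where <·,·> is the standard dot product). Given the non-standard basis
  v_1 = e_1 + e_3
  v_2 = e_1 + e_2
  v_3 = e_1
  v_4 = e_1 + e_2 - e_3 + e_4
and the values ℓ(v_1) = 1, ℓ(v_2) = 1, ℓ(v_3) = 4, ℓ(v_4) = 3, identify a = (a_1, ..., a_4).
a = (4, -3, -3, -1)

Write a = (a_1, ..., a_4) in the standard basis. For each basis vector v_i, ℓ(v_i) = <v_i, a> is a linear equation in the a_j's. Collect the n equations into a matrix system V a = ℓ, where row i of V is v_i (expressed in the standard basis). Since V is invertible (lower-triangular with 1s on the diagonal, up to permutation), solve by back-substitution:
  V =
[[1, 0, 1, 0],
 [1, 1, 0, 0],
 [1, 0, 0, 0],
 [1, 1, -1, 1]]
  V a = (1, 1, 4, 3)
Solving gives a = (4, -3, -3, -1).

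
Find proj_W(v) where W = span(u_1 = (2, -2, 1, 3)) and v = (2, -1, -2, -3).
proj_W(v) = (-5/9, 5/9, -5/18, -5/6)

Set up U = [u_1 | ... | u_1] ∈ R^(4×1). The projector onto W = col(U) is P = U (U^T U)^(-1) U^T.
Compute U^T U =
  [18],
and U^T v = (-5).
Solve U^T U · c = U^T v for the coefficients: c = (-5/18). The projection is proj_W(v) = U c.
Check: (v - proj_W(v)) · u_1 = 0  (should be 0).
Result: proj_W(v) = (-5/9, 5/9, -5/18, -5/6).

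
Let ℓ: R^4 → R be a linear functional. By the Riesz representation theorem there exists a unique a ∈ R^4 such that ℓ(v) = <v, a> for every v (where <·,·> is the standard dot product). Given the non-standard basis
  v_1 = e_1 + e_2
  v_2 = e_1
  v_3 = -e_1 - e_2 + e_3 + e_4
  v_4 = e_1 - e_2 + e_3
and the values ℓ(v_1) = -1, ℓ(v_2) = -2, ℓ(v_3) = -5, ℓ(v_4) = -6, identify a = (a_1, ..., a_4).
a = (-2, 1, -3, -3)

Write a = (a_1, ..., a_4) in the standard basis. For each basis vector v_i, ℓ(v_i) = <v_i, a> is a linear equation in the a_j's. Collect the n equations into a matrix system V a = ℓ, where row i of V is v_i (expressed in the standard basis). Since V is invertible (lower-triangular with 1s on the diagonal, up to permutation), solve by back-substitution:
  V =
[[1, 1, 0, 0],
 [1, 0, 0, 0],
 [-1, -1, 1, 1],
 [1, -1, 1, 0]]
  V a = (-1, -2, -5, -6)
Solving gives a = (-2, 1, -3, -3).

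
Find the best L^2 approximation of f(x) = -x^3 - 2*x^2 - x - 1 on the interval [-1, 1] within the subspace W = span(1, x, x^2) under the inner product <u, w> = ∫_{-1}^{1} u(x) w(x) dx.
g(x) = -2*x^2 - 8*x/5 - 1

The best approximation g ∈ W is the orthogonal projection of f onto W. Writing g = a_0 + a_1 x + a_2 x^2, the coefficients solve the normal equations G · a = b where
  G_{ij} = <φ_i, φ_j> and b_i = <f, φ_i>, with φ_0 = 1, φ_1 = x, φ_2 = x^2.
G =
  [2, 0, 2/3]
  [0, 2/3, 0]
  [2/3, 0, 2/5],
b = (-10/3, -16/15, -22/15).
Solving gives a_0 = -1, a_1 = -8/5, a_2 = -2, so
  g(x) = -2*x^2 - 8*x/5 - 1.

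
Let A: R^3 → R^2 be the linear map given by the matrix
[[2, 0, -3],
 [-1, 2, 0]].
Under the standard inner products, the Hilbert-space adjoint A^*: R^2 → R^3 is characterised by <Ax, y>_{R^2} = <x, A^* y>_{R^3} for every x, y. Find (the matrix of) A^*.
A^* = A^T =
[[2, -1],
 [0, 2],
 [-3, 0]]

For real matrices with standard dot products, the defining identity <Ax, y> = <x, A^* y> gives (Ax)^T y = x^T (A^*) y, i.e. x^T A^T y = x^T (A^*) y. Since this holds for all x, y, we must have A^* = A^T. Therefore
A^* =
[[2, -1],
 [0, 2],
 [-3, 0]].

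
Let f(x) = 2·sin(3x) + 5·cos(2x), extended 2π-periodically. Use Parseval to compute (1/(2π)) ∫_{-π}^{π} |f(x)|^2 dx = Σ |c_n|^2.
Σ |c_n|^2 = 29/2

Expand |f|^2 and use orthogonality of {sin(nx), cos(mx)} on [-π, π]:
  ∫_{-π}^{π} sin(nx)^2 dx = π, ∫ cos(mx)^2 dx = π, and cross terms integrate to 0.
So ∫_{-π}^{π} f(x)^2 dx = 2^2 · π + 5^2 · π = (4 + 25)π.
Divide by 2π: (4 + 25)/2 = 29/2.
By Parseval, this equals Σ |c_n|^2.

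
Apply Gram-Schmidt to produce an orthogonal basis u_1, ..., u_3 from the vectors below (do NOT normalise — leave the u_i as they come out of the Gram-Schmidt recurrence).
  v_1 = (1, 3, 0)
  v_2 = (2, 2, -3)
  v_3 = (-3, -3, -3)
Orthogonal basis:
  u_1 = (1, 3, 0)
  u_2 = (6/5, -2/5, -3)
  u_3 = (-135/53, 45/53, -60/53)

Apply the Gram-Schmidt recurrence
  u_1 = v_1
  u_i = v_i − Σ_{j<i} ((v_i · u_j) / (u_j · u_j)) · u_j.

Step by step this gives:
  u_1 = (1, 3, 0)
  u_2 = (6/5, -2/5, -3)
  u_3 = (-135/53, 45/53, -60/53)

Orthogonality check:
  u_2 · u_1 = 0 (should be 0)
  u_3 · u_1 = 0 (should be 0)
  u_3 · u_2 = 0 (should be 0)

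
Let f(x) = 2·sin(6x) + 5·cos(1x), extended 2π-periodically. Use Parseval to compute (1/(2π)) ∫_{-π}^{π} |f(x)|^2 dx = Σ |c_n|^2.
Σ |c_n|^2 = 29/2

Expand |f|^2 and use orthogonality of {sin(nx), cos(mx)} on [-π, π]:
  ∫_{-π}^{π} sin(nx)^2 dx = π, ∫ cos(mx)^2 dx = π, and cross terms integrate to 0.
So ∫_{-π}^{π} f(x)^2 dx = 2^2 · π + 5^2 · π = (4 + 25)π.
Divide by 2π: (4 + 25)/2 = 29/2.
By Parseval, this equals Σ |c_n|^2.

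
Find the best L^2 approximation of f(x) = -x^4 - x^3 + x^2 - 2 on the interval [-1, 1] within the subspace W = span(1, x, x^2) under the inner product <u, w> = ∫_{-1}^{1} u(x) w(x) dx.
g(x) = x^2/7 - 3*x/5 - 67/35

The best approximation g ∈ W is the orthogonal projection of f onto W. Writing g = a_0 + a_1 x + a_2 x^2, the coefficients solve the normal equations G · a = b where
  G_{ij} = <φ_i, φ_j> and b_i = <f, φ_i>, with φ_0 = 1, φ_1 = x, φ_2 = x^2.
G =
  [2, 0, 2/3]
  [0, 2/3, 0]
  [2/3, 0, 2/5],
b = (-56/15, -2/5, -128/105).
Solving gives a_0 = -67/35, a_1 = -3/5, a_2 = 1/7, so
  g(x) = x^2/7 - 3*x/5 - 67/35.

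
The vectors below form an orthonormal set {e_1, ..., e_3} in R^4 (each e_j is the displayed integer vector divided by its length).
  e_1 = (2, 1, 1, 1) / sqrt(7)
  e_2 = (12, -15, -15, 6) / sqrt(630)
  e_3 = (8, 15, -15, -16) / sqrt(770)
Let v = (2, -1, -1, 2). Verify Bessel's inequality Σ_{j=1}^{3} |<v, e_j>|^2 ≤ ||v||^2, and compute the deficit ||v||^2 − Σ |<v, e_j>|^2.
Σ |<v, e_j>|^2 = 734/77; ||v||^2 = 10; deficit = 36/77

Write each e_j = u_j / sqrt(<u_j, u_j>) where u_j is the displayed integer vector. Then <v, e_j> = <v, u_j> / sqrt(<u_j, u_j>), so |<v, e_j>|^2 = <v, u_j>^2 / <u_j, u_j>.
Coefficients: <v, e_1> = 4/sqrt(7), <v, e_2> = 66/sqrt(630), <v, e_3> = -16/sqrt(770).
Square and sum: Σ |<v, e_j>|^2 = 734/77.
Compute ||v||^2 = v·v = 10.
Deficit = 10 − 734/77 = 36/77 ≥ 0, confirming Bessel's inequality. (The deficit equals ||v − Σ <v,e_j> e_j||^2, the squared distance from v to span{e_j}.)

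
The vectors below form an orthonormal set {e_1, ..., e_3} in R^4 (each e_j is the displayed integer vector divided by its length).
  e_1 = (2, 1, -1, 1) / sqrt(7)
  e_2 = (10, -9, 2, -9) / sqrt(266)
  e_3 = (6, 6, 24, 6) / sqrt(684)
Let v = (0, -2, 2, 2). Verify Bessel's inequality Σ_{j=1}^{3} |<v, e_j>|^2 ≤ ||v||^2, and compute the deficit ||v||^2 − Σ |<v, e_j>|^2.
Σ |<v, e_j>|^2 = 4; ||v||^2 = 12; deficit = 8

Write each e_j = u_j / sqrt(<u_j, u_j>) where u_j is the displayed integer vector. Then <v, e_j> = <v, u_j> / sqrt(<u_j, u_j>), so |<v, e_j>|^2 = <v, u_j>^2 / <u_j, u_j>.
Coefficients: <v, e_1> = -2/sqrt(7), <v, e_2> = 4/sqrt(266), <v, e_3> = 48/sqrt(684).
Square and sum: Σ |<v, e_j>|^2 = 4.
Compute ||v||^2 = v·v = 12.
Deficit = 12 − 4 = 8 ≥ 0, confirming Bessel's inequality. (The deficit equals ||v − Σ <v,e_j> e_j||^2, the squared distance from v to span{e_j}.)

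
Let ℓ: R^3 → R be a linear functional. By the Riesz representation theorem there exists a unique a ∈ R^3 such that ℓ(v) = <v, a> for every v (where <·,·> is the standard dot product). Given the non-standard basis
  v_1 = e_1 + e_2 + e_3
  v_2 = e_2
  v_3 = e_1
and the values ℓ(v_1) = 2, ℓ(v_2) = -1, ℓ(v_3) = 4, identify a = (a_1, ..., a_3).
a = (4, -1, -1)

Write a = (a_1, ..., a_3) in the standard basis. For each basis vector v_i, ℓ(v_i) = <v_i, a> is a linear equation in the a_j's. Collect the n equations into a matrix system V a = ℓ, where row i of V is v_i (expressed in the standard basis). Since V is invertible (lower-triangular with 1s on the diagonal, up to permutation), solve by back-substitution:
  V =
[[1, 1, 1],
 [0, 1, 0],
 [1, 0, 0]]
  V a = (2, -1, 4)
Solving gives a = (4, -1, -1).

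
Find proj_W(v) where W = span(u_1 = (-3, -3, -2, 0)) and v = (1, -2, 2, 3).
proj_W(v) = (3/22, 3/22, 1/11, 0)

Set up U = [u_1 | ... | u_1] ∈ R^(4×1). The projector onto W = col(U) is P = U (U^T U)^(-1) U^T.
Compute U^T U =
  [22],
and U^T v = (-1).
Solve U^T U · c = U^T v for the coefficients: c = (-1/22). The projection is proj_W(v) = U c.
Check: (v - proj_W(v)) · u_1 = 0  (should be 0).
Result: proj_W(v) = (3/22, 3/22, 1/11, 0).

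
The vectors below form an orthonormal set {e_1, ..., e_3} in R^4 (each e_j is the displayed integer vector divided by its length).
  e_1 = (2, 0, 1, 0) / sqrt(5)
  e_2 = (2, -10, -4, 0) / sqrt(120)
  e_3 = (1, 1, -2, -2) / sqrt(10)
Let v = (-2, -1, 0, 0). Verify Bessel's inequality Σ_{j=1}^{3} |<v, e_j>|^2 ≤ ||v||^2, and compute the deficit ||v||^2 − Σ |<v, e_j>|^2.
Σ |<v, e_j>|^2 = 22/5; ||v||^2 = 5; deficit = 3/5

Write each e_j = u_j / sqrt(<u_j, u_j>) where u_j is the displayed integer vector. Then <v, e_j> = <v, u_j> / sqrt(<u_j, u_j>), so |<v, e_j>|^2 = <v, u_j>^2 / <u_j, u_j>.
Coefficients: <v, e_1> = -4/sqrt(5), <v, e_2> = 6/sqrt(120), <v, e_3> = -3/sqrt(10).
Square and sum: Σ |<v, e_j>|^2 = 22/5.
Compute ||v||^2 = v·v = 5.
Deficit = 5 − 22/5 = 3/5 ≥ 0, confirming Bessel's inequality. (The deficit equals ||v − Σ <v,e_j> e_j||^2, the squared distance from v to span{e_j}.)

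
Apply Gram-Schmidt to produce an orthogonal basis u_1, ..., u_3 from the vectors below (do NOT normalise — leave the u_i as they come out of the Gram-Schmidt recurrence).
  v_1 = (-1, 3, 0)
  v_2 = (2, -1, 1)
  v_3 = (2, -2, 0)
Orthogonal basis:
  u_1 = (-1, 3, 0)
  u_2 = (3/2, 1/2, 1)
  u_3 = (12/35, 4/35, -4/7)

Apply the Gram-Schmidt recurrence
  u_1 = v_1
  u_i = v_i − Σ_{j<i} ((v_i · u_j) / (u_j · u_j)) · u_j.

Step by step this gives:
  u_1 = (-1, 3, 0)
  u_2 = (3/2, 1/2, 1)
  u_3 = (12/35, 4/35, -4/7)

Orthogonality check:
  u_2 · u_1 = 0 (should be 0)
  u_3 · u_1 = 0 (should be 0)
  u_3 · u_2 = 0 (should be 0)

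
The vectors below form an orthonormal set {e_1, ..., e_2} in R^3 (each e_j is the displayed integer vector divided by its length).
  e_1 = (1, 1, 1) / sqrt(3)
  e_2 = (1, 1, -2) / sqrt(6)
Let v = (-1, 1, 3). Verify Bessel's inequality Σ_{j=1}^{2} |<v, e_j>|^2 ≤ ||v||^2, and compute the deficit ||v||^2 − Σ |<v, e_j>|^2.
Σ |<v, e_j>|^2 = 9; ||v||^2 = 11; deficit = 2

Write each e_j = u_j / sqrt(<u_j, u_j>) where u_j is the displayed integer vector. Then <v, e_j> = <v, u_j> / sqrt(<u_j, u_j>), so |<v, e_j>|^2 = <v, u_j>^2 / <u_j, u_j>.
Coefficients: <v, e_1> = 3/sqrt(3), <v, e_2> = -6/sqrt(6).
Square and sum: Σ |<v, e_j>|^2 = 9.
Compute ||v||^2 = v·v = 11.
Deficit = 11 − 9 = 2 ≥ 0, confirming Bessel's inequality. (The deficit equals ||v − Σ <v,e_j> e_j||^2, the squared distance from v to span{e_j}.)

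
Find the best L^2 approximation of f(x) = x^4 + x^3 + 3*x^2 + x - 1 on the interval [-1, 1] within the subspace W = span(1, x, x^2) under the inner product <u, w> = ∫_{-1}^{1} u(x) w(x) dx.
g(x) = 27*x^2/7 + 8*x/5 - 38/35

The best approximation g ∈ W is the orthogonal projection of f onto W. Writing g = a_0 + a_1 x + a_2 x^2, the coefficients solve the normal equations G · a = b where
  G_{ij} = <φ_i, φ_j> and b_i = <f, φ_i>, with φ_0 = 1, φ_1 = x, φ_2 = x^2.
G =
  [2, 0, 2/3]
  [0, 2/3, 0]
  [2/3, 0, 2/5],
b = (2/5, 16/15, 86/105).
Solving gives a_0 = -38/35, a_1 = 8/5, a_2 = 27/7, so
  g(x) = 27*x^2/7 + 8*x/5 - 38/35.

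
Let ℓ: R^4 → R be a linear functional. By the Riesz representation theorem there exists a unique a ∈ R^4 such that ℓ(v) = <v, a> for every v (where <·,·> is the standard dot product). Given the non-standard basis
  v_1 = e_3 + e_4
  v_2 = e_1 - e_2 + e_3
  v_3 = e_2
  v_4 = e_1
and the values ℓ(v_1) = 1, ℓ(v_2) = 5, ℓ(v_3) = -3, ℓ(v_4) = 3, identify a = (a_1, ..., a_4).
a = (3, -3, -1, 2)

Write a = (a_1, ..., a_4) in the standard basis. For each basis vector v_i, ℓ(v_i) = <v_i, a> is a linear equation in the a_j's. Collect the n equations into a matrix system V a = ℓ, where row i of V is v_i (expressed in the standard basis). Since V is invertible (lower-triangular with 1s on the diagonal, up to permutation), solve by back-substitution:
  V =
[[0, 0, 1, 1],
 [1, -1, 1, 0],
 [0, 1, 0, 0],
 [1, 0, 0, 0]]
  V a = (1, 5, -3, 3)
Solving gives a = (3, -3, -1, 2).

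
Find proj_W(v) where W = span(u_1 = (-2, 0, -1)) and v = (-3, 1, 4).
proj_W(v) = (-4/5, 0, -2/5)

Set up U = [u_1 | ... | u_1] ∈ R^(3×1). The projector onto W = col(U) is P = U (U^T U)^(-1) U^T.
Compute U^T U =
  [5],
and U^T v = (2).
Solve U^T U · c = U^T v for the coefficients: c = (2/5). The projection is proj_W(v) = U c.
Check: (v - proj_W(v)) · u_1 = 0  (should be 0).
Result: proj_W(v) = (-4/5, 0, -2/5).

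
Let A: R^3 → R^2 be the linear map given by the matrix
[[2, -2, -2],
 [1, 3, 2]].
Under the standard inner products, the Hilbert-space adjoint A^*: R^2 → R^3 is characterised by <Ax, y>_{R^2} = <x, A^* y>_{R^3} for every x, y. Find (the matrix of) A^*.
A^* = A^T =
[[2, 1],
 [-2, 3],
 [-2, 2]]

For real matrices with standard dot products, the defining identity <Ax, y> = <x, A^* y> gives (Ax)^T y = x^T (A^*) y, i.e. x^T A^T y = x^T (A^*) y. Since this holds for all x, y, we must have A^* = A^T. Therefore
A^* =
[[2, 1],
 [-2, 3],
 [-2, 2]].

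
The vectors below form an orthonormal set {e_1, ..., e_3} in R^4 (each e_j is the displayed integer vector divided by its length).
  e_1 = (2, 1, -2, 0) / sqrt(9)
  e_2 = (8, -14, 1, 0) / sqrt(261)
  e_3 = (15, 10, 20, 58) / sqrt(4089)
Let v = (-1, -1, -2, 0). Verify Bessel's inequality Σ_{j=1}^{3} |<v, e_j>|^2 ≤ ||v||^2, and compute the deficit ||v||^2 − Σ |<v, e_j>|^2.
Σ |<v, e_j>|^2 = 170/141; ||v||^2 = 6; deficit = 676/141

Write each e_j = u_j / sqrt(<u_j, u_j>) where u_j is the displayed integer vector. Then <v, e_j> = <v, u_j> / sqrt(<u_j, u_j>), so |<v, e_j>|^2 = <v, u_j>^2 / <u_j, u_j>.
Coefficients: <v, e_1> = 1/sqrt(9), <v, e_2> = 4/sqrt(261), <v, e_3> = -65/sqrt(4089).
Square and sum: Σ |<v, e_j>|^2 = 170/141.
Compute ||v||^2 = v·v = 6.
Deficit = 6 − 170/141 = 676/141 ≥ 0, confirming Bessel's inequality. (The deficit equals ||v − Σ <v,e_j> e_j||^2, the squared distance from v to span{e_j}.)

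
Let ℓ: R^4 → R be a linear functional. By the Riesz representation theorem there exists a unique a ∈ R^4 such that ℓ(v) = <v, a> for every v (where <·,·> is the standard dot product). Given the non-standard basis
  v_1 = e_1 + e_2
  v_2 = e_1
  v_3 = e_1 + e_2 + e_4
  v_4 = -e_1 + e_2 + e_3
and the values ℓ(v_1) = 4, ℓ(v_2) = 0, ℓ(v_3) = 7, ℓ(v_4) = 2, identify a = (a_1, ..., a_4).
a = (0, 4, -2, 3)

Write a = (a_1, ..., a_4) in the standard basis. For each basis vector v_i, ℓ(v_i) = <v_i, a> is a linear equation in the a_j's. Collect the n equations into a matrix system V a = ℓ, where row i of V is v_i (expressed in the standard basis). Since V is invertible (lower-triangular with 1s on the diagonal, up to permutation), solve by back-substitution:
  V =
[[1, 1, 0, 0],
 [1, 0, 0, 0],
 [1, 1, 0, 1],
 [-1, 1, 1, 0]]
  V a = (4, 0, 7, 2)
Solving gives a = (0, 4, -2, 3).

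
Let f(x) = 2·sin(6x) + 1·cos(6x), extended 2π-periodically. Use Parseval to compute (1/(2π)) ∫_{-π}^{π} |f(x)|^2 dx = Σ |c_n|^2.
Σ |c_n|^2 = 5/2

Expand |f|^2 and use orthogonality of {sin(nx), cos(mx)} on [-π, π]:
  ∫_{-π}^{π} sin(nx)^2 dx = π, ∫ cos(mx)^2 dx = π, and cross terms integrate to 0.
So ∫_{-π}^{π} f(x)^2 dx = 2^2 · π + 1^2 · π = (4 + 1)π.
Divide by 2π: (4 + 1)/2 = 5/2.
By Parseval, this equals Σ |c_n|^2.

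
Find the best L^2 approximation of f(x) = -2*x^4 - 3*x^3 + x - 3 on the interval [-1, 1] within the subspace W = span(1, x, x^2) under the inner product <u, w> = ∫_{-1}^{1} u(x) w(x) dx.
g(x) = -12*x^2/7 - 4*x/5 - 99/35

The best approximation g ∈ W is the orthogonal projection of f onto W. Writing g = a_0 + a_1 x + a_2 x^2, the coefficients solve the normal equations G · a = b where
  G_{ij} = <φ_i, φ_j> and b_i = <f, φ_i>, with φ_0 = 1, φ_1 = x, φ_2 = x^2.
G =
  [2, 0, 2/3]
  [0, 2/3, 0]
  [2/3, 0, 2/5],
b = (-34/5, -8/15, -18/7).
Solving gives a_0 = -99/35, a_1 = -4/5, a_2 = -12/7, so
  g(x) = -12*x^2/7 - 4*x/5 - 99/35.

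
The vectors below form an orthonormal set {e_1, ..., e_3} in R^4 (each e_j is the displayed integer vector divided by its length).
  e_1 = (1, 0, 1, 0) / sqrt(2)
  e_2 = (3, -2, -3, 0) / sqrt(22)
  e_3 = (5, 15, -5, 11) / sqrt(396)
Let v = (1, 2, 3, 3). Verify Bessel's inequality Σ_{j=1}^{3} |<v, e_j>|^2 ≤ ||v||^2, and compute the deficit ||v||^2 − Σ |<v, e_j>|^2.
Σ |<v, e_j>|^2 = 707/36; ||v||^2 = 23; deficit = 121/36

Write each e_j = u_j / sqrt(<u_j, u_j>) where u_j is the displayed integer vector. Then <v, e_j> = <v, u_j> / sqrt(<u_j, u_j>), so |<v, e_j>|^2 = <v, u_j>^2 / <u_j, u_j>.
Coefficients: <v, e_1> = 4/sqrt(2), <v, e_2> = -10/sqrt(22), <v, e_3> = 53/sqrt(396).
Square and sum: Σ |<v, e_j>|^2 = 707/36.
Compute ||v||^2 = v·v = 23.
Deficit = 23 − 707/36 = 121/36 ≥ 0, confirming Bessel's inequality. (The deficit equals ||v − Σ <v,e_j> e_j||^2, the squared distance from v to span{e_j}.)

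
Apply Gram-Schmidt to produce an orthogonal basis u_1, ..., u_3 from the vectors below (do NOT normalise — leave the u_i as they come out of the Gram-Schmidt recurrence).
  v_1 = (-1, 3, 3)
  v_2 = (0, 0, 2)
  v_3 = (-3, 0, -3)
Orthogonal basis:
  u_1 = (-1, 3, 3)
  u_2 = (6/19, -18/19, 20/19)
  u_3 = (-27/10, -9/10, 0)

Apply the Gram-Schmidt recurrence
  u_1 = v_1
  u_i = v_i − Σ_{j<i} ((v_i · u_j) / (u_j · u_j)) · u_j.

Step by step this gives:
  u_1 = (-1, 3, 3)
  u_2 = (6/19, -18/19, 20/19)
  u_3 = (-27/10, -9/10, 0)

Orthogonality check:
  u_2 · u_1 = 0 (should be 0)
  u_3 · u_1 = 0 (should be 0)
  u_3 · u_2 = 0 (should be 0)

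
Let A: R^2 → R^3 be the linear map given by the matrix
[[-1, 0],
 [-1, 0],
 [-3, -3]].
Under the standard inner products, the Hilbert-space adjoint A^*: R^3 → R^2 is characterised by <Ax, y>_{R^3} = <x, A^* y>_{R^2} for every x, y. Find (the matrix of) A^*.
A^* = A^T =
[[-1, -1, -3],
 [0, 0, -3]]

For real matrices with standard dot products, the defining identity <Ax, y> = <x, A^* y> gives (Ax)^T y = x^T (A^*) y, i.e. x^T A^T y = x^T (A^*) y. Since this holds for all x, y, we must have A^* = A^T. Therefore
A^* =
[[-1, -1, -3],
 [0, 0, -3]].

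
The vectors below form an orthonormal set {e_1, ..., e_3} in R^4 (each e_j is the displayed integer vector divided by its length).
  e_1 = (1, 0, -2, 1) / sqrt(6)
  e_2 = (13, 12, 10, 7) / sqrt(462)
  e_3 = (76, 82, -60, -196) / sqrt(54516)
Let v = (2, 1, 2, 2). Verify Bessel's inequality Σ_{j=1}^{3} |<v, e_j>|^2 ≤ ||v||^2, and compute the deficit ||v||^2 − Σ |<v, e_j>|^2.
Σ |<v, e_j>|^2 = 2237/177; ||v||^2 = 13; deficit = 64/177

Write each e_j = u_j / sqrt(<u_j, u_j>) where u_j is the displayed integer vector. Then <v, e_j> = <v, u_j> / sqrt(<u_j, u_j>), so |<v, e_j>|^2 = <v, u_j>^2 / <u_j, u_j>.
Coefficients: <v, e_1> = 0/sqrt(6), <v, e_2> = 72/sqrt(462), <v, e_3> = -278/sqrt(54516).
Square and sum: Σ |<v, e_j>|^2 = 2237/177.
Compute ||v||^2 = v·v = 13.
Deficit = 13 − 2237/177 = 64/177 ≥ 0, confirming Bessel's inequality. (The deficit equals ||v − Σ <v,e_j> e_j||^2, the squared distance from v to span{e_j}.)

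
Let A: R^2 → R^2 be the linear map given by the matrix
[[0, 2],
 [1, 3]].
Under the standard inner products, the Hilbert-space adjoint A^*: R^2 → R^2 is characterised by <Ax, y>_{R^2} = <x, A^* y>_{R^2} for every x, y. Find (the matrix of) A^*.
A^* = A^T =
[[0, 1],
 [2, 3]]

For real matrices with standard dot products, the defining identity <Ax, y> = <x, A^* y> gives (Ax)^T y = x^T (A^*) y, i.e. x^T A^T y = x^T (A^*) y. Since this holds for all x, y, we must have A^* = A^T. Therefore
A^* =
[[0, 1],
 [2, 3]].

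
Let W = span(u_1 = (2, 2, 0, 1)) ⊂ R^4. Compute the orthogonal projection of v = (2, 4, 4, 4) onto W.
proj_W(v) = (32/9, 32/9, 0, 16/9)

Set up U = [u_1 | ... | u_1] ∈ R^(4×1). The projector onto W = col(U) is P = U (U^T U)^(-1) U^T.
Compute U^T U =
  [9],
and U^T v = (16).
Solve U^T U · c = U^T v for the coefficients: c = (16/9). The projection is proj_W(v) = U c.
Check: (v - proj_W(v)) · u_1 = 0  (should be 0).
Result: proj_W(v) = (32/9, 32/9, 0, 16/9).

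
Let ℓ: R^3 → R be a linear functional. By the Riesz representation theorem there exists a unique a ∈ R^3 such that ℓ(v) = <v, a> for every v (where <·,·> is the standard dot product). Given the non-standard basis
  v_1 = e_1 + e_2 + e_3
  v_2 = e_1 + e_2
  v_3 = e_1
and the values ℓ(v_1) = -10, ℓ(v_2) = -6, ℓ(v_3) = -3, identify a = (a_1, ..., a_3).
a = (-3, -3, -4)

Write a = (a_1, ..., a_3) in the standard basis. For each basis vector v_i, ℓ(v_i) = <v_i, a> is a linear equation in the a_j's. Collect the n equations into a matrix system V a = ℓ, where row i of V is v_i (expressed in the standard basis). Since V is invertible (lower-triangular with 1s on the diagonal, up to permutation), solve by back-substitution:
  V =
[[1, 1, 1],
 [1, 1, 0],
 [1, 0, 0]]
  V a = (-10, -6, -3)
Solving gives a = (-3, -3, -4).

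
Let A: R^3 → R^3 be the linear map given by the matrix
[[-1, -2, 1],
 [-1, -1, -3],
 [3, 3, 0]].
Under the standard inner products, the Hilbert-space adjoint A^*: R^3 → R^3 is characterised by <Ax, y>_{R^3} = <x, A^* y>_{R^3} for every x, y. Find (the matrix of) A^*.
A^* = A^T =
[[-1, -1, 3],
 [-2, -1, 3],
 [1, -3, 0]]

For real matrices with standard dot products, the defining identity <Ax, y> = <x, A^* y> gives (Ax)^T y = x^T (A^*) y, i.e. x^T A^T y = x^T (A^*) y. Since this holds for all x, y, we must have A^* = A^T. Therefore
A^* =
[[-1, -1, 3],
 [-2, -1, 3],
 [1, -3, 0]].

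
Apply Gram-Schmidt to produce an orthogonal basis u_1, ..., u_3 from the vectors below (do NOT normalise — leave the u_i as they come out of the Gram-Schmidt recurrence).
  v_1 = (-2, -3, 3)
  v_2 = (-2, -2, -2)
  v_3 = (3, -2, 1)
Orthogonal basis:
  u_1 = (-2, -3, 3)
  u_2 = (-18/11, -16/11, -28/11)
  u_3 = (81/31, -135/62, -27/62)

Apply the Gram-Schmidt recurrence
  u_1 = v_1
  u_i = v_i − Σ_{j<i} ((v_i · u_j) / (u_j · u_j)) · u_j.

Step by step this gives:
  u_1 = (-2, -3, 3)
  u_2 = (-18/11, -16/11, -28/11)
  u_3 = (81/31, -135/62, -27/62)

Orthogonality check:
  u_2 · u_1 = 0 (should be 0)
  u_3 · u_1 = 0 (should be 0)
  u_3 · u_2 = 0 (should be 0)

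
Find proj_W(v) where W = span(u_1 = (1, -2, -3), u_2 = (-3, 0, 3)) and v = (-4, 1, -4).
proj_W(v) = (-1, -2, -1)

Set up U = [u_1 | ... | u_2] ∈ R^(3×2). The projector onto W = col(U) is P = U (U^T U)^(-1) U^T.
Compute U^T U =
  [14, -12]
  [-12, 18],
and U^T v = (6, 0).
Solve U^T U · c = U^T v for the coefficients: c = (1, 2/3). The projection is proj_W(v) = U c.
Check: (v - proj_W(v)) · u_1 = 0  (should be 0).
Check: (v - proj_W(v)) · u_2 = 0  (should be 0).
Result: proj_W(v) = (-1, -2, -1).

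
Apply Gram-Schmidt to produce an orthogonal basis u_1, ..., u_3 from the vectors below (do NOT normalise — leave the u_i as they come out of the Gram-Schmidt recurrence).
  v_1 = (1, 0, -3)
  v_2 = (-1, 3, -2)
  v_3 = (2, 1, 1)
Orthogonal basis:
  u_1 = (1, 0, -3)
  u_2 = (-3/2, 3, -1/2)
  u_3 = (234/115, 26/23, 78/115)

Apply the Gram-Schmidt recurrence
  u_1 = v_1
  u_i = v_i − Σ_{j<i} ((v_i · u_j) / (u_j · u_j)) · u_j.

Step by step this gives:
  u_1 = (1, 0, -3)
  u_2 = (-3/2, 3, -1/2)
  u_3 = (234/115, 26/23, 78/115)

Orthogonality check:
  u_2 · u_1 = 0 (should be 0)
  u_3 · u_1 = 0 (should be 0)
  u_3 · u_2 = 0 (should be 0)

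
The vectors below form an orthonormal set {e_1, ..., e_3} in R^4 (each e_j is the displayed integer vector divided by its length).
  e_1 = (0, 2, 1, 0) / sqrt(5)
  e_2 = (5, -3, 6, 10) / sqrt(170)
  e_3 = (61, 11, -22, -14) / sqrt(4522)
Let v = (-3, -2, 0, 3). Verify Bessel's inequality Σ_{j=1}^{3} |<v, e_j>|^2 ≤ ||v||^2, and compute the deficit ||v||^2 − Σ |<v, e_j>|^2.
Σ |<v, e_j>|^2 = 135/7; ||v||^2 = 22; deficit = 19/7

Write each e_j = u_j / sqrt(<u_j, u_j>) where u_j is the displayed integer vector. Then <v, e_j> = <v, u_j> / sqrt(<u_j, u_j>), so |<v, e_j>|^2 = <v, u_j>^2 / <u_j, u_j>.
Coefficients: <v, e_1> = -4/sqrt(5), <v, e_2> = 21/sqrt(170), <v, e_3> = -247/sqrt(4522).
Square and sum: Σ |<v, e_j>|^2 = 135/7.
Compute ||v||^2 = v·v = 22.
Deficit = 22 − 135/7 = 19/7 ≥ 0, confirming Bessel's inequality. (The deficit equals ||v − Σ <v,e_j> e_j||^2, the squared distance from v to span{e_j}.)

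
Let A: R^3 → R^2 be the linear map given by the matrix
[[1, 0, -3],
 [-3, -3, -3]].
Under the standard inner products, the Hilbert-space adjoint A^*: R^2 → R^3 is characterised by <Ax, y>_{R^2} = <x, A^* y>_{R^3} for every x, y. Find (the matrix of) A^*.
A^* = A^T =
[[1, -3],
 [0, -3],
 [-3, -3]]

For real matrices with standard dot products, the defining identity <Ax, y> = <x, A^* y> gives (Ax)^T y = x^T (A^*) y, i.e. x^T A^T y = x^T (A^*) y. Since this holds for all x, y, we must have A^* = A^T. Therefore
A^* =
[[1, -3],
 [0, -3],
 [-3, -3]].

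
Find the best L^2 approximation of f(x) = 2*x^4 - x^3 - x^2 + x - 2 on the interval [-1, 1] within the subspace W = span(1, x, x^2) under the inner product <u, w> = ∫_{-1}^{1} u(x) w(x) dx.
g(x) = 5*x^2/7 + 2*x/5 - 76/35

The best approximation g ∈ W is the orthogonal projection of f onto W. Writing g = a_0 + a_1 x + a_2 x^2, the coefficients solve the normal equations G · a = b where
  G_{ij} = <φ_i, φ_j> and b_i = <f, φ_i>, with φ_0 = 1, φ_1 = x, φ_2 = x^2.
G =
  [2, 0, 2/3]
  [0, 2/3, 0]
  [2/3, 0, 2/5],
b = (-58/15, 4/15, -122/105).
Solving gives a_0 = -76/35, a_1 = 2/5, a_2 = 5/7, so
  g(x) = 5*x^2/7 + 2*x/5 - 76/35.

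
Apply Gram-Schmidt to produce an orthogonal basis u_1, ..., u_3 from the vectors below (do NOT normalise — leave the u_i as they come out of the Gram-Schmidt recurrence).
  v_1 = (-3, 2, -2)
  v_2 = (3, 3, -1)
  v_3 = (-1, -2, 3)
Orthogonal basis:
  u_1 = (-3, 2, -2)
  u_2 = (48/17, 53/17, -19/17)
  u_3 = (-62/161, 279/322, 465/322)

Apply the Gram-Schmidt recurrence
  u_1 = v_1
  u_i = v_i − Σ_{j<i} ((v_i · u_j) / (u_j · u_j)) · u_j.

Step by step this gives:
  u_1 = (-3, 2, -2)
  u_2 = (48/17, 53/17, -19/17)
  u_3 = (-62/161, 279/322, 465/322)

Orthogonality check:
  u_2 · u_1 = 0 (should be 0)
  u_3 · u_1 = 0 (should be 0)
  u_3 · u_2 = 0 (should be 0)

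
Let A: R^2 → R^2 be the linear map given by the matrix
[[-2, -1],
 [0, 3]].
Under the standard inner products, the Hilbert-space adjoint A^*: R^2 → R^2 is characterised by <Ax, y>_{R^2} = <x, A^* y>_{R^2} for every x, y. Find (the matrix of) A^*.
A^* = A^T =
[[-2, 0],
 [-1, 3]]

For real matrices with standard dot products, the defining identity <Ax, y> = <x, A^* y> gives (Ax)^T y = x^T (A^*) y, i.e. x^T A^T y = x^T (A^*) y. Since this holds for all x, y, we must have A^* = A^T. Therefore
A^* =
[[-2, 0],
 [-1, 3]].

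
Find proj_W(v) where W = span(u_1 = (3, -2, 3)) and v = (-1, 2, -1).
proj_W(v) = (-15/11, 10/11, -15/11)

Set up U = [u_1 | ... | u_1] ∈ R^(3×1). The projector onto W = col(U) is P = U (U^T U)^(-1) U^T.
Compute U^T U =
  [22],
and U^T v = (-10).
Solve U^T U · c = U^T v for the coefficients: c = (-5/11). The projection is proj_W(v) = U c.
Check: (v - proj_W(v)) · u_1 = 0  (should be 0).
Result: proj_W(v) = (-15/11, 10/11, -15/11).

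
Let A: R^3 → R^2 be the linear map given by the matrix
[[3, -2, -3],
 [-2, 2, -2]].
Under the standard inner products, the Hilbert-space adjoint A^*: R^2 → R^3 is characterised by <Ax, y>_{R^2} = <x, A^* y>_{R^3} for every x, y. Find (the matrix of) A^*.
A^* = A^T =
[[3, -2],
 [-2, 2],
 [-3, -2]]

For real matrices with standard dot products, the defining identity <Ax, y> = <x, A^* y> gives (Ax)^T y = x^T (A^*) y, i.e. x^T A^T y = x^T (A^*) y. Since this holds for all x, y, we must have A^* = A^T. Therefore
A^* =
[[3, -2],
 [-2, 2],
 [-3, -2]].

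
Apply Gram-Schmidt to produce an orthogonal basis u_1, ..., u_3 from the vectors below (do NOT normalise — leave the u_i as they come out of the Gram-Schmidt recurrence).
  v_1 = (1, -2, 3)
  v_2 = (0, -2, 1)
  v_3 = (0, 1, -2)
Orthogonal basis:
  u_1 = (1, -2, 3)
  u_2 = (-1/2, -1, -1/2)
  u_3 = (4/7, -1/7, -2/7)

Apply the Gram-Schmidt recurrence
  u_1 = v_1
  u_i = v_i − Σ_{j<i} ((v_i · u_j) / (u_j · u_j)) · u_j.

Step by step this gives:
  u_1 = (1, -2, 3)
  u_2 = (-1/2, -1, -1/2)
  u_3 = (4/7, -1/7, -2/7)

Orthogonality check:
  u_2 · u_1 = 0 (should be 0)
  u_3 · u_1 = 0 (should be 0)
  u_3 · u_2 = 0 (should be 0)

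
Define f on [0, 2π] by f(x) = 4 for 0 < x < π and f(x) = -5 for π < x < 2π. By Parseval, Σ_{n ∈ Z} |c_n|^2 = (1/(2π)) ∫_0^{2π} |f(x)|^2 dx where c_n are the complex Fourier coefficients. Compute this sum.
Σ |c_n|^2 = 41/2

Parseval equates the L^2 energy of f (normalised by 1/(2π)) with the ℓ^2 sum of its Fourier coefficients: (1/(2π)) ∫_0^{2π} |f|^2 = Σ |c_n|^2.
Compute the left side: (1/(2π)) [∫_0^π 4^2 dx + ∫_π^{2π} (-5)^2 dx] = (1/(2π)) · (16π + 25π) = (16 + 25)/2 = 41/2.
So Σ_{n ∈ Z} |c_n|^2 = 41/2.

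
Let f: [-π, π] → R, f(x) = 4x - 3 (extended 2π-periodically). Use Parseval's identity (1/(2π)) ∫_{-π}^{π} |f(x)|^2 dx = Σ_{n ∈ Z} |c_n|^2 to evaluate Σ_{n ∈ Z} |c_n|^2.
Σ |c_n|^2 = 16π^2/3 + 9

Expand and integrate term by term over [-π, π]:
  ∫ (4x)^2 dx = 16·(2π^3/3); ∫ 2·4·(-3)·x dx = 0 (odd integrand); ∫ (-3)^2 dx = 9·2π.
So (1/(2π)) ∫_{-π}^{π} (4x - 3)^2 dx = 16π^2/3 + 9 = 16π^2/3 + 9.
Parseval ⇒ Σ |c_n|^2 = 16π^2/3 + 9.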